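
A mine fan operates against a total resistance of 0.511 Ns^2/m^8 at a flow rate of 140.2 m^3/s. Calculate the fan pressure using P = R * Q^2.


Compute Q^2:
Q^2 = 140.2^2 = 19656.04
Compute pressure:
P = R * Q^2 = 0.511 * 19656.04
= 10044.2364 Pa

10044.2364 Pa


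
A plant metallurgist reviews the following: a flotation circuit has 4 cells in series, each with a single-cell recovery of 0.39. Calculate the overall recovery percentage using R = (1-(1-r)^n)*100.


86.1542%

Complement of single-cell recovery:
1 - r = 1 - 0.39 = 0.61
Raise to power n:
(1 - r)^4 = 0.61^4 = 0.13845841
Overall recovery:
R = (1 - 0.13845841) * 100
= 86.1542%


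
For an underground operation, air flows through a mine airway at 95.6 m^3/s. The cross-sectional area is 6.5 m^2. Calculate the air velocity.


Velocity = flow rate / cross-sectional area
= 95.6 / 6.5
= 14.7077 m/s

14.7077 m/s


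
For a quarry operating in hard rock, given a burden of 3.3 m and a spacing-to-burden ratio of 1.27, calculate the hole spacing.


Spacing = burden * ratio
= 3.3 * 1.27
= 4.191 m

4.191 m


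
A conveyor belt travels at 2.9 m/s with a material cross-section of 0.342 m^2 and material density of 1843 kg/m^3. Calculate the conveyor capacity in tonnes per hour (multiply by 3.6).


Volumetric flow = speed * area
= 2.9 * 0.342 = 0.9918 m^3/s
Mass flow = volumetric * density
= 0.9918 * 1843 = 1827.8874 kg/s
Convert to t/h: multiply by 3.6
Capacity = 1827.8874 * 3.6
= 6580.3946 t/h

6580.3946 t/h


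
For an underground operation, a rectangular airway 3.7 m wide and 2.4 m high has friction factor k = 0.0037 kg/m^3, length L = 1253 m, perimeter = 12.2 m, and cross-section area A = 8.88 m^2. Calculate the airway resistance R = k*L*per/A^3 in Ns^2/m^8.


Compute the numerator:
k * L * per = 0.0037 * 1253 * 12.2
= 56.56042
Compute the denominator:
A^3 = 8.88^3 = 700.227072
Resistance:
R = 56.56042 / 700.227072
= 0.0808 Ns^2/m^8

0.0808 Ns^2/m^8


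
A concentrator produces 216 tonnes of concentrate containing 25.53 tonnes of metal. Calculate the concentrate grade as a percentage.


11.8194%

Grade = (metal in concentrate / concentrate mass) * 100
= (25.53 / 216) * 100
= 0.1181944444 * 100
= 11.8194%


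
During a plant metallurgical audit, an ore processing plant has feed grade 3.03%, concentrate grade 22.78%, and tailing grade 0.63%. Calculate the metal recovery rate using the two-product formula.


81.4608%

Using the two-product formula:
R = 100 * c * (f - t) / (f * (c - t))
Numerator = 100 * 22.78 * (3.03 - 0.63)
= 100 * 22.78 * 2.4
= 5467.2
Denominator = 3.03 * (22.78 - 0.63)
= 3.03 * 22.15
= 67.1145
R = 5467.2 / 67.1145
= 81.4608%


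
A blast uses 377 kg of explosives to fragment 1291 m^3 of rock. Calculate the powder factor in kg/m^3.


0.292 kg/m^3

Powder factor = explosive mass / rock volume
= 377 / 1291
= 0.292 kg/m^3


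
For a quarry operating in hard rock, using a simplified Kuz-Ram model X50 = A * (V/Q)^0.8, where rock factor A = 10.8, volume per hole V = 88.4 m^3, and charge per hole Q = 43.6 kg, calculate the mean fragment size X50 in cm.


19.0106 cm

Compute V/Q:
V/Q = 88.4 / 43.6 = 2.027522936
Raise to the power 0.8:
(V/Q)^0.8 = 2.027522936^0.8 = 1.760242978
Multiply by A:
X50 = 10.8 * 1.760242978
= 19.0106 cm


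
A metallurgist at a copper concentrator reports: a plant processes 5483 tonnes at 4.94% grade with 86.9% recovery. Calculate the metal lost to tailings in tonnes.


35.4827 tonnes

Total metal in feed:
= 5483 * 4.94 / 100 = 270.8602 tonnes
Metal recovered:
= 270.8602 * 86.9 / 100 = 235.3775138 tonnes
Metal lost to tailings:
= 270.8602 - 235.3775138
= 35.4827 tonnes


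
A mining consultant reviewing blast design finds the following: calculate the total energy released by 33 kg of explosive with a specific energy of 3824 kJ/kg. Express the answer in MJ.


126.192 MJ

Energy = mass * specific_energy / 1000
= 33 * 3824 / 1000
= 126192 / 1000
= 126.192 MJ


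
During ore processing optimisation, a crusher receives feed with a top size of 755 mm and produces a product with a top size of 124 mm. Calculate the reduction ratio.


6.0887

Reduction ratio = feed size / product size
= 755 / 124
= 6.0887


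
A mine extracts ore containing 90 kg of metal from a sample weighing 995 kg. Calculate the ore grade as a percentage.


9.0452%

Ore grade = (metal mass / ore mass) * 100
= (90 / 995) * 100
= 0.09045226131 * 100
= 9.0452%


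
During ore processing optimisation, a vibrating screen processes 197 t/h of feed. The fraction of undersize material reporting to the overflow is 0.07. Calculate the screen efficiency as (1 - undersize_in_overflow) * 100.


93.0%

Screen efficiency = (1 - fraction of undersize in overflow) * 100
= (1 - 0.07) * 100
= 0.93 * 100
= 93.0%


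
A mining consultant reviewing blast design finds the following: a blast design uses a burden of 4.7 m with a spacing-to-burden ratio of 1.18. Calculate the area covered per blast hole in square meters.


First, find the spacing:
Spacing = burden * ratio = 4.7 * 1.18
= 5.546 m
Then, calculate the area:
Area = burden * spacing = 4.7 * 5.546
= 26.0662 m^2

26.0662 m^2


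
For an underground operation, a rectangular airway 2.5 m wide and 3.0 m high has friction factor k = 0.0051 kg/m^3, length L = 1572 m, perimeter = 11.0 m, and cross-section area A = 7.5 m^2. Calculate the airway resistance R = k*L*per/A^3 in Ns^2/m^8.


Compute the numerator:
k * L * per = 0.0051 * 1572 * 11.0
= 88.1892
Compute the denominator:
A^3 = 7.5^3 = 421.875
Resistance:
R = 88.1892 / 421.875
= 0.209 Ns^2/m^8

0.209 Ns^2/m^8


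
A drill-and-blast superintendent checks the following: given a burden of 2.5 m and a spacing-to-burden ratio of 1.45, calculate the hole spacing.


3.625 m

Spacing = burden * ratio
= 2.5 * 1.45
= 3.625 m


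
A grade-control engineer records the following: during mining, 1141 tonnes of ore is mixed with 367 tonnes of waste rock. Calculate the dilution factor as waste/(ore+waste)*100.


Total material = ore + waste
= 1141 + 367 = 1508 tonnes
Dilution = waste / total * 100
= 367 / 1508 * 100
= 0.2433687003 * 100
= 24.3369%

24.3369%


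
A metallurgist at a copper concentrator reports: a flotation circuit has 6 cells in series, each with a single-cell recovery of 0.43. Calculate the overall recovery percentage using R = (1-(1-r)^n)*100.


Complement of single-cell recovery:
1 - r = 1 - 0.43 = 0.57
Raise to power n:
(1 - r)^6 = 0.57^6 = 0.03429644725
Overall recovery:
R = (1 - 0.03429644725) * 100
= 96.5704%

96.5704%


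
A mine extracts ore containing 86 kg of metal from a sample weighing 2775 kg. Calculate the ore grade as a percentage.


Ore grade = (metal mass / ore mass) * 100
= (86 / 2775) * 100
= 0.03099099099 * 100
= 3.0991%

3.0991%


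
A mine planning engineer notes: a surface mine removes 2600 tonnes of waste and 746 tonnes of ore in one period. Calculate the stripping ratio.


3.4853

Stripping ratio = waste tonnage / ore tonnage
= 2600 / 746
= 3.4853


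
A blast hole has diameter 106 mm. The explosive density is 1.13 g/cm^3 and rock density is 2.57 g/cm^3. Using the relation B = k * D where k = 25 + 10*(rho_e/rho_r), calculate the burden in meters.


First, compute k:
rho_e / rho_r = 1.13 / 2.57 = 0.439688716
k = 25 + 10 * 0.439688716 = 29.39688716
Then, compute burden:
B = k * D / 1000 = 29.39688716 * 106 / 1000
= 3116.070039 / 1000
= 3.1161 m

3.1161 m


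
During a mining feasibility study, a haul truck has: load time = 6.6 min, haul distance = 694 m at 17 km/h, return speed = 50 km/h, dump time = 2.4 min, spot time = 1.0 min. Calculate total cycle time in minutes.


13.2822 min

Convert haul speed to m/min: 17 * 1000/60 = 283.3333333 m/min
Haul time = 694 / 283.3333333 = 2.449411765 min
Convert return speed to m/min: 50 * 1000/60 = 833.3333333 m/min
Return time = 694 / 833.3333333 = 0.8328 min
Total cycle time:
= 6.6 + 2.449411765 + 2.4 + 0.8328 + 1.0
= 13.2822 min


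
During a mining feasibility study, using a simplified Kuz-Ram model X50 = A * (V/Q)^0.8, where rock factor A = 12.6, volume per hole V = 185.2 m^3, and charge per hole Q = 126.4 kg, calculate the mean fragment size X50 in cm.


Compute V/Q:
V/Q = 185.2 / 126.4 = 1.465189873
Raise to the power 0.8:
(V/Q)^0.8 = 1.465189873^0.8 = 1.35742276
Multiply by A:
X50 = 12.6 * 1.35742276
= 17.1035 cm

17.1035 cm


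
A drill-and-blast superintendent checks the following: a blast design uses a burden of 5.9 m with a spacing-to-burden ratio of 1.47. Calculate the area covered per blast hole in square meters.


51.1707 m^2

First, find the spacing:
Spacing = burden * ratio = 5.9 * 1.47
= 8.673 m
Then, calculate the area:
Area = burden * spacing = 5.9 * 8.673
= 51.1707 m^2


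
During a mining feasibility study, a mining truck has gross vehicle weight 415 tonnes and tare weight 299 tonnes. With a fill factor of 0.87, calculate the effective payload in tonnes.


100.92 tonnes

Maximum payload = gross - tare
= 415 - 299 = 116 tonnes
Effective payload = max payload * fill factor
= 116 * 0.87
= 100.92 tonnes


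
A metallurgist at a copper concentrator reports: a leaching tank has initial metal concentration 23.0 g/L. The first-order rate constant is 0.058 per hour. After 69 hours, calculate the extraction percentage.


98.1721%

Compute the exponent:
-k * t = -0.058 * 69 = -4.002
Remaining concentration:
C = 23.0 * exp(-4.002)
= 23.0 * 0.01827904422
= 0.420418017 g/L
Extracted = 23.0 - 0.420418017 = 22.57958198 g/L
Extraction % = 22.57958198 / 23.0 * 100
= 98.1721%


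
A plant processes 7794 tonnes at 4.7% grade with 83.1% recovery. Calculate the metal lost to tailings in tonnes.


Total metal in feed:
= 7794 * 4.7 / 100 = 366.318 tonnes
Metal recovered:
= 366.318 * 83.1 / 100 = 304.410258 tonnes
Metal lost to tailings:
= 366.318 - 304.410258
= 61.9077 tonnes

61.9077 tonnes


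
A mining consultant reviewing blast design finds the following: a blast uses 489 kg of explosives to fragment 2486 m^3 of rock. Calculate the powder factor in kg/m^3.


Powder factor = explosive mass / rock volume
= 489 / 2486
= 0.1967 kg/m^3

0.1967 kg/m^3


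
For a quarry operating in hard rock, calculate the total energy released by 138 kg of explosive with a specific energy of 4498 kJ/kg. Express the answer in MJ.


Energy = mass * specific_energy / 1000
= 138 * 4498 / 1000
= 620724 / 1000
= 620.724 MJ

620.724 MJ


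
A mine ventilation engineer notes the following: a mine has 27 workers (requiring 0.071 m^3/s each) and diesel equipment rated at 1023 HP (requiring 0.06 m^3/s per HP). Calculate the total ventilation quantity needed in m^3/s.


63.297 m^3/s

Airflow for workers:
Q_people = 27 * 0.071 = 1.917 m^3/s
Airflow for diesel equipment:
Q_diesel = 1023 * 0.06 = 61.38 m^3/s
Total ventilation:
Q_total = 1.917 + 61.38
= 63.297 m^3/s


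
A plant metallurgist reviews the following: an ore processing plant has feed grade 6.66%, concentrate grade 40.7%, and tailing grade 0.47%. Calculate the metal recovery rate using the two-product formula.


Using the two-product formula:
R = 100 * c * (f - t) / (f * (c - t))
Numerator = 100 * 40.7 * (6.66 - 0.47)
= 100 * 40.7 * 6.19
= 25193.3
Denominator = 6.66 * (40.7 - 0.47)
= 6.66 * 40.23
= 267.9318
R = 25193.3 / 267.9318
= 94.0288%

94.0288%


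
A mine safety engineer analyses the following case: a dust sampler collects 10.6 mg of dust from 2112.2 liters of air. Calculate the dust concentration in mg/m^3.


5.0185 mg/m^3

Convert liters to m^3: 1 m^3 = 1000 L
Concentration = mass / volume * 1000
= 10.6 / 2112.2 * 1000
= 0.005018464161 * 1000
= 5.0185 mg/m^3


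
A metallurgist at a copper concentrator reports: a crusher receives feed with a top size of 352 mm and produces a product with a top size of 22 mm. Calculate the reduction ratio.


Reduction ratio = feed size / product size
= 352 / 22
= 16.0

16.0


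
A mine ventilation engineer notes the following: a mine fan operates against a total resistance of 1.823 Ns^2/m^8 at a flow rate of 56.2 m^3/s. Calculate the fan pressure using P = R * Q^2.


5757.8361 Pa

Compute Q^2:
Q^2 = 56.2^2 = 3158.44
Compute pressure:
P = R * Q^2 = 1.823 * 3158.44
= 5757.8361 Pa


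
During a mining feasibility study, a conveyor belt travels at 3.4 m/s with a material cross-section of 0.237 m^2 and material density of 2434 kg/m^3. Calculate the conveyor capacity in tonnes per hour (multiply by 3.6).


7060.7419 t/h

Volumetric flow = speed * area
= 3.4 * 0.237 = 0.8058 m^3/s
Mass flow = volumetric * density
= 0.8058 * 2434 = 1961.3172 kg/s
Convert to t/h: multiply by 3.6
Capacity = 1961.3172 * 3.6
= 7060.7419 t/h


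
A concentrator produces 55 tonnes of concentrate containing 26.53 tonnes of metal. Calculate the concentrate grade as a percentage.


48.2364%

Grade = (metal in concentrate / concentrate mass) * 100
= (26.53 / 55) * 100
= 0.4823636364 * 100
= 48.2364%


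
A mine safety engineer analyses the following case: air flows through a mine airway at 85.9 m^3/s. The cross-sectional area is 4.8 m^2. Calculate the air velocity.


Velocity = flow rate / cross-sectional area
= 85.9 / 4.8
= 17.8958 m/s

17.8958 m/s


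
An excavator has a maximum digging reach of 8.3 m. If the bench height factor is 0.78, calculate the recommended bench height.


6.474 m

Bench height = reach * factor
= 8.3 * 0.78
= 6.474 m


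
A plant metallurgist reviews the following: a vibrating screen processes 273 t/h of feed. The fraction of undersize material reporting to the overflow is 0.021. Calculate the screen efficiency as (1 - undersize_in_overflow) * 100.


97.9%

Screen efficiency = (1 - fraction of undersize in overflow) * 100
= (1 - 0.021) * 100
= 0.979 * 100
= 97.9%


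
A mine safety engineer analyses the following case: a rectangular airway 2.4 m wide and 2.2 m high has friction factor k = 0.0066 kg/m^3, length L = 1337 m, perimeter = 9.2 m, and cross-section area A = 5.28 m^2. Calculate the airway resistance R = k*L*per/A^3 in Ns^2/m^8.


Compute the numerator:
k * L * per = 0.0066 * 1337 * 9.2
= 81.18264
Compute the denominator:
A^3 = 5.28^3 = 147.197952
Resistance:
R = 81.18264 / 147.197952
= 0.5515 Ns^2/m^8

0.5515 Ns^2/m^8


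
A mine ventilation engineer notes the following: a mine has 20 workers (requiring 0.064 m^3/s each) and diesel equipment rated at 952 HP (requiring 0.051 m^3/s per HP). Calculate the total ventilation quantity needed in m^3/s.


Airflow for workers:
Q_people = 20 * 0.064 = 1.28 m^3/s
Airflow for diesel equipment:
Q_diesel = 952 * 0.051 = 48.552 m^3/s
Total ventilation:
Q_total = 1.28 + 48.552
= 49.832 m^3/s

49.832 m^3/s


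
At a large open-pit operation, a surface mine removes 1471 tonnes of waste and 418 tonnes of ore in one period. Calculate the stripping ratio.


3.5191

Stripping ratio = waste tonnage / ore tonnage
= 1471 / 418
= 3.5191


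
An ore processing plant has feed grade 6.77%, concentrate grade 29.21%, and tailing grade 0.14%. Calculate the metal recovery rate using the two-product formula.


Using the two-product formula:
R = 100 * c * (f - t) / (f * (c - t))
Numerator = 100 * 29.21 * (6.77 - 0.14)
= 100 * 29.21 * 6.63
= 19366.23
Denominator = 6.77 * (29.21 - 0.14)
= 6.77 * 29.07
= 196.8039
R = 19366.23 / 196.8039
= 98.4037%

98.4037%


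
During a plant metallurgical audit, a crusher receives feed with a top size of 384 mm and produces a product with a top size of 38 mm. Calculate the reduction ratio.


Reduction ratio = feed size / product size
= 384 / 38
= 10.1053

10.1053


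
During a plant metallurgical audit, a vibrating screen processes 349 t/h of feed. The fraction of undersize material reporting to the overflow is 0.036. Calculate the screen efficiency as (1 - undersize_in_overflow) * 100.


Screen efficiency = (1 - fraction of undersize in overflow) * 100
= (1 - 0.036) * 100
= 0.964 * 100
= 96.4%

96.4%


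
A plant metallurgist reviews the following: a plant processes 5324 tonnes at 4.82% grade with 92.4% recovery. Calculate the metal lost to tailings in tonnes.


Total metal in feed:
= 5324 * 4.82 / 100 = 256.6168 tonnes
Metal recovered:
= 256.6168 * 92.4 / 100 = 237.1139232 tonnes
Metal lost to tailings:
= 256.6168 - 237.1139232
= 19.5029 tonnes

19.5029 tonnes


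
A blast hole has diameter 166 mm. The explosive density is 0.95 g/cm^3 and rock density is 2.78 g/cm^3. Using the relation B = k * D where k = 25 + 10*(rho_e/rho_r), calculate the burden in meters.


4.7173 m

First, compute k:
rho_e / rho_r = 0.95 / 2.78 = 0.3417266187
k = 25 + 10 * 0.3417266187 = 28.41726619
Then, compute burden:
B = k * D / 1000 = 28.41726619 * 166 / 1000
= 4717.266187 / 1000
= 4.7173 m


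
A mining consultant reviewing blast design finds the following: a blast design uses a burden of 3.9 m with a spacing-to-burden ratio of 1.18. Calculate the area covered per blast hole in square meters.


17.9478 m^2

First, find the spacing:
Spacing = burden * ratio = 3.9 * 1.18
= 4.602 m
Then, calculate the area:
Area = burden * spacing = 3.9 * 4.602
= 17.9478 m^2


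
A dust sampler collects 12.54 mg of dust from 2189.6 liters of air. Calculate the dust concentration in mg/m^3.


5.7271 mg/m^3

Convert liters to m^3: 1 m^3 = 1000 L
Concentration = mass / volume * 1000
= 12.54 / 2189.6 * 1000
= 0.005727073438 * 1000
= 5.7271 mg/m^3


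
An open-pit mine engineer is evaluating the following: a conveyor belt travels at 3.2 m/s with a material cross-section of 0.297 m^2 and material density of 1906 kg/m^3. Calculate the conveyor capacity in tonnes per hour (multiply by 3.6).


6521.2646 t/h

Volumetric flow = speed * area
= 3.2 * 0.297 = 0.9504 m^3/s
Mass flow = volumetric * density
= 0.9504 * 1906 = 1811.4624 kg/s
Convert to t/h: multiply by 3.6
Capacity = 1811.4624 * 3.6
= 6521.2646 t/h


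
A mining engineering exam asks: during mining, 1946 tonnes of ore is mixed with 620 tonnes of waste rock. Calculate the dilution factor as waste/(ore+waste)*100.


Total material = ore + waste
= 1946 + 620 = 2566 tonnes
Dilution = waste / total * 100
= 620 / 2566 * 100
= 0.2416212003 * 100
= 24.1621%

24.1621%


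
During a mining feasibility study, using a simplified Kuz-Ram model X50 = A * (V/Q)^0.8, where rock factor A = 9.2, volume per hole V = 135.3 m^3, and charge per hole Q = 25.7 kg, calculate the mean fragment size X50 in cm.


Compute V/Q:
V/Q = 135.3 / 25.7 = 5.26459144
Raise to the power 0.8:
(V/Q)^0.8 = 5.26459144^0.8 = 3.776519562
Multiply by A:
X50 = 9.2 * 3.776519562
= 34.744 cm

34.744 cm


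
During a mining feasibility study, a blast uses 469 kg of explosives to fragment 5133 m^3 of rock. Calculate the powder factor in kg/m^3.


0.0914 kg/m^3

Powder factor = explosive mass / rock volume
= 469 / 5133
= 0.0914 kg/m^3


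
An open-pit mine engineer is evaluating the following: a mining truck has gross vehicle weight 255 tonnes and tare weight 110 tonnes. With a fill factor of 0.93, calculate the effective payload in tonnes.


Maximum payload = gross - tare
= 255 - 110 = 145 tonnes
Effective payload = max payload * fill factor
= 145 * 0.93
= 134.85 tonnes

134.85 tonnes


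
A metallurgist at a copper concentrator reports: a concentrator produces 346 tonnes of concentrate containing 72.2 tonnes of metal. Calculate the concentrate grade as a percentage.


20.8671%

Grade = (metal in concentrate / concentrate mass) * 100
= (72.2 / 346) * 100
= 0.2086705202 * 100
= 20.8671%


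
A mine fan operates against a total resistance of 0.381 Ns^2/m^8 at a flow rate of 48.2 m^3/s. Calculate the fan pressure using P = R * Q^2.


Compute Q^2:
Q^2 = 48.2^2 = 2323.24
Compute pressure:
P = R * Q^2 = 0.381 * 2323.24
= 885.1544 Pa

885.1544 Pa


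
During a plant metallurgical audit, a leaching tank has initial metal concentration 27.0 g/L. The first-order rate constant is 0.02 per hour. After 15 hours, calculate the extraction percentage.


Compute the exponent:
-k * t = -0.02 * 15 = -0.3
Remaining concentration:
C = 27.0 * exp(-0.3)
= 27.0 * 0.7408182207
= 20.00209196 g/L
Extracted = 27.0 - 20.00209196 = 6.997908042 g/L
Extraction % = 6.997908042 / 27.0 * 100
= 25.9182%

25.9182%


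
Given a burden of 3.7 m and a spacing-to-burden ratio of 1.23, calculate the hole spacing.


Spacing = burden * ratio
= 3.7 * 1.23
= 4.551 m

4.551 m


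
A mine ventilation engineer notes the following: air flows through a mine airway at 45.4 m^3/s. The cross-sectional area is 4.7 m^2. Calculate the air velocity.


Velocity = flow rate / cross-sectional area
= 45.4 / 4.7
= 9.6596 m/s

9.6596 m/s


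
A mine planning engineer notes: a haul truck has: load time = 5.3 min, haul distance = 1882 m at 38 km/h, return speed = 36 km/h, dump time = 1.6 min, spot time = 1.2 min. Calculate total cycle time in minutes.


Convert haul speed to m/min: 38 * 1000/60 = 633.3333333 m/min
Haul time = 1882 / 633.3333333 = 2.971578947 min
Convert return speed to m/min: 36 * 1000/60 = 600 m/min
Return time = 1882 / 600 = 3.136666667 min
Total cycle time:
= 5.3 + 2.971578947 + 1.6 + 3.136666667 + 1.2
= 14.2082 min

14.2082 min


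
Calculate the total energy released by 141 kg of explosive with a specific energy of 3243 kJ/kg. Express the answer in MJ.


Energy = mass * specific_energy / 1000
= 141 * 3243 / 1000
= 457263 / 1000
= 457.263 MJ

457.263 MJ


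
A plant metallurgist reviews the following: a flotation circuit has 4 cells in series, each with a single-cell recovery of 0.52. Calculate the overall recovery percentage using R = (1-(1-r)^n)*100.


Complement of single-cell recovery:
1 - r = 1 - 0.52 = 0.48
Raise to power n:
(1 - r)^4 = 0.48^4 = 0.05308416
Overall recovery:
R = (1 - 0.05308416) * 100
= 94.6916%

94.6916%


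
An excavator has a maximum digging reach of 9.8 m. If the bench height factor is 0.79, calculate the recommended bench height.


Bench height = reach * factor
= 9.8 * 0.79
= 7.742 m

7.742 m


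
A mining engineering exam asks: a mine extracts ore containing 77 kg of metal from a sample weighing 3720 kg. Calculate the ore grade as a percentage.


Ore grade = (metal mass / ore mass) * 100
= (77 / 3720) * 100
= 0.02069892473 * 100
= 2.0699%

2.0699%


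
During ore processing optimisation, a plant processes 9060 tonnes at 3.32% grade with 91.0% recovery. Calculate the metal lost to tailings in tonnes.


27.0713 tonnes

Total metal in feed:
= 9060 * 3.32 / 100 = 300.792 tonnes
Metal recovered:
= 300.792 * 91.0 / 100 = 273.72072 tonnes
Metal lost to tailings:
= 300.792 - 273.72072
= 27.0713 tonnes


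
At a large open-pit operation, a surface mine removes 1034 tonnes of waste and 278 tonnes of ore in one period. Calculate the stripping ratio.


Stripping ratio = waste tonnage / ore tonnage
= 1034 / 278
= 3.7194

3.7194


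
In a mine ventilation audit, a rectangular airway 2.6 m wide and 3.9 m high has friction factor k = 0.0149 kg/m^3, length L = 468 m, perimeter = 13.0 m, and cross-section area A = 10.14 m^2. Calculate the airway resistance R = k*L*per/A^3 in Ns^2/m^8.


0.0869 Ns^2/m^8

Compute the numerator:
k * L * per = 0.0149 * 468 * 13.0
= 90.6516
Compute the denominator:
A^3 = 10.14^3 = 1042.590744
Resistance:
R = 90.6516 / 1042.590744
= 0.0869 Ns^2/m^8


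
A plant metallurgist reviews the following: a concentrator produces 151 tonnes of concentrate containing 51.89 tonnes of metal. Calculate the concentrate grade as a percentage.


34.3642%

Grade = (metal in concentrate / concentrate mass) * 100
= (51.89 / 151) * 100
= 0.3436423841 * 100
= 34.3642%


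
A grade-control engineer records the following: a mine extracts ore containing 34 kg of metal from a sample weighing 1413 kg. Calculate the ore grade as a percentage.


Ore grade = (metal mass / ore mass) * 100
= (34 / 1413) * 100
= 0.02406227884 * 100
= 2.4062%

2.4062%


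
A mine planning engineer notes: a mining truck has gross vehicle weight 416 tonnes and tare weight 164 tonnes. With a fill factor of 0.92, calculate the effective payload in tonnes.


231.84 tonnes

Maximum payload = gross - tare
= 416 - 164 = 252 tonnes
Effective payload = max payload * fill factor
= 252 * 0.92
= 231.84 tonnes


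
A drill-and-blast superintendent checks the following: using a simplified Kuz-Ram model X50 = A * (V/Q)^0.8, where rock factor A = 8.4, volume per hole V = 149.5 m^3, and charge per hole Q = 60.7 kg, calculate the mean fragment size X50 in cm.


17.2759 cm

Compute V/Q:
V/Q = 149.5 / 60.7 = 2.462932455
Raise to the power 0.8:
(V/Q)^0.8 = 2.462932455^0.8 = 2.056657631
Multiply by A:
X50 = 8.4 * 2.056657631
= 17.2759 cm


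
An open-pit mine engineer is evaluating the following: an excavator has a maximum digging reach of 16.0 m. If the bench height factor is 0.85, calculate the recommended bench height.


Bench height = reach * factor
= 16.0 * 0.85
= 13.6 m

13.6 m


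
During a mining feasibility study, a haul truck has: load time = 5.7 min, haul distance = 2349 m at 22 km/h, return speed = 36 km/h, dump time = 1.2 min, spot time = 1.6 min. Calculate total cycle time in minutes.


Convert haul speed to m/min: 22 * 1000/60 = 366.6666667 m/min
Haul time = 2349 / 366.6666667 = 6.406363636 min
Convert return speed to m/min: 36 * 1000/60 = 600 m/min
Return time = 2349 / 600 = 3.915 min
Total cycle time:
= 5.7 + 6.406363636 + 1.2 + 3.915 + 1.6
= 18.8214 min

18.8214 min


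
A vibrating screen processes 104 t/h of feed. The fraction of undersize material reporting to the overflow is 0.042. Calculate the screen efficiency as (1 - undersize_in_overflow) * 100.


95.8%

Screen efficiency = (1 - fraction of undersize in overflow) * 100
= (1 - 0.042) * 100
= 0.958 * 100
= 95.8%


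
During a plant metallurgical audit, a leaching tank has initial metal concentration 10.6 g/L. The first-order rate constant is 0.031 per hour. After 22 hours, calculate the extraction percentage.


49.4395%

Compute the exponent:
-k * t = -0.031 * 22 = -0.682
Remaining concentration:
C = 10.6 * exp(-0.682)
= 10.6 * 0.5056047709
= 5.359410572 g/L
Extracted = 10.6 - 5.359410572 = 5.240589428 g/L
Extraction % = 5.240589428 / 10.6 * 100
= 49.4395%


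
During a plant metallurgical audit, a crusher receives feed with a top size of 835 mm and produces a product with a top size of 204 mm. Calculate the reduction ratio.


Reduction ratio = feed size / product size
= 835 / 204
= 4.0931

4.0931


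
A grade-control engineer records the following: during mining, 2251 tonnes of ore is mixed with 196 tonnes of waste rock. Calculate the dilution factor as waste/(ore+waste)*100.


Total material = ore + waste
= 2251 + 196 = 2447 tonnes
Dilution = waste / total * 100
= 196 / 2447 * 100
= 0.08009807928 * 100
= 8.0098%

8.0098%


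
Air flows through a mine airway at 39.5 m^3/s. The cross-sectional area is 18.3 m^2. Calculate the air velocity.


2.1585 m/s

Velocity = flow rate / cross-sectional area
= 39.5 / 18.3
= 2.1585 m/s


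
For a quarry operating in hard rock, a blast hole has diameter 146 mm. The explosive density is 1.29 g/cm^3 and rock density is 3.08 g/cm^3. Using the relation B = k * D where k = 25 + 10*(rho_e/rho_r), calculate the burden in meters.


First, compute k:
rho_e / rho_r = 1.29 / 3.08 = 0.4188311688
k = 25 + 10 * 0.4188311688 = 29.18831169
Then, compute burden:
B = k * D / 1000 = 29.18831169 * 146 / 1000
= 4261.493506 / 1000
= 4.2615 m

4.2615 m


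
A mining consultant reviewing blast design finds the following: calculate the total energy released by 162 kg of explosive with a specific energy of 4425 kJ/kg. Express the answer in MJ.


Energy = mass * specific_energy / 1000
= 162 * 4425 / 1000
= 716850 / 1000
= 716.85 MJ

716.85 MJ


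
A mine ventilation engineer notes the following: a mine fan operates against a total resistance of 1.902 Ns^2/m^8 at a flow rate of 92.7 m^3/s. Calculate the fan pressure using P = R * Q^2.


Compute Q^2:
Q^2 = 92.7^2 = 8593.29
Compute pressure:
P = R * Q^2 = 1.902 * 8593.29
= 16344.4376 Pa

16344.4376 Pa


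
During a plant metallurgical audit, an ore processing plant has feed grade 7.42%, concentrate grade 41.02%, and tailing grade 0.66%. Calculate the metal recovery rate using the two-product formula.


92.5949%

Using the two-product formula:
R = 100 * c * (f - t) / (f * (c - t))
Numerator = 100 * 41.02 * (7.42 - 0.66)
= 100 * 41.02 * 6.76
= 27729.52
Denominator = 7.42 * (41.02 - 0.66)
= 7.42 * 40.36
= 299.4712
R = 27729.52 / 299.4712
= 92.5949%


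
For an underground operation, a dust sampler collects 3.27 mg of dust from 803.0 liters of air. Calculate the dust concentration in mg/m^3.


4.0722 mg/m^3

Convert liters to m^3: 1 m^3 = 1000 L
Concentration = mass / volume * 1000
= 3.27 / 803.0 * 1000
= 0.004072229141 * 1000
= 4.0722 mg/m^3


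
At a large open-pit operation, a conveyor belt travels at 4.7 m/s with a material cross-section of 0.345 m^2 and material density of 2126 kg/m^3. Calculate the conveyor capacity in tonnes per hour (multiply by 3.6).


Volumetric flow = speed * area
= 4.7 * 0.345 = 1.6215 m^3/s
Mass flow = volumetric * density
= 1.6215 * 2126 = 3447.309 kg/s
Convert to t/h: multiply by 3.6
Capacity = 3447.309 * 3.6
= 12410.3124 t/h

12410.3124 t/h


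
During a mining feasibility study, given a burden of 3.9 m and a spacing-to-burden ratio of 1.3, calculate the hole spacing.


5.07 m

Spacing = burden * ratio
= 3.9 * 1.3
= 5.07 m


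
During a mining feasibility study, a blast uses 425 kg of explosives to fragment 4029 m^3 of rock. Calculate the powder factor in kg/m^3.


0.1055 kg/m^3

Powder factor = explosive mass / rock volume
= 425 / 4029
= 0.1055 kg/m^3


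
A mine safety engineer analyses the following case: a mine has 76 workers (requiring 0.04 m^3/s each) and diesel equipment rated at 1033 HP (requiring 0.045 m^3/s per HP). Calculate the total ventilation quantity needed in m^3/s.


49.525 m^3/s

Airflow for workers:
Q_people = 76 * 0.04 = 3.04 m^3/s
Airflow for diesel equipment:
Q_diesel = 1033 * 0.045 = 46.485 m^3/s
Total ventilation:
Q_total = 3.04 + 46.485
= 49.525 m^3/s


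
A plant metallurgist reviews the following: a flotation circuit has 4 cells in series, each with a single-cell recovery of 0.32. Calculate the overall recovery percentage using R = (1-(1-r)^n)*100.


78.6186%

Complement of single-cell recovery:
1 - r = 1 - 0.32 = 0.68
Raise to power n:
(1 - r)^4 = 0.68^4 = 0.21381376
Overall recovery:
R = (1 - 0.21381376) * 100
= 78.6186%


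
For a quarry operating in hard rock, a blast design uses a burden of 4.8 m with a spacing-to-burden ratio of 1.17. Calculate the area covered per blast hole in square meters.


26.9568 m^2

First, find the spacing:
Spacing = burden * ratio = 4.8 * 1.17
= 5.616 m
Then, calculate the area:
Area = burden * spacing = 4.8 * 5.616
= 26.9568 m^2


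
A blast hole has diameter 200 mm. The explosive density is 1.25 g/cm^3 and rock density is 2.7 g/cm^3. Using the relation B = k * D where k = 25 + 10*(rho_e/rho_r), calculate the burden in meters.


5.9259 m

First, compute k:
rho_e / rho_r = 1.25 / 2.7 = 0.462962963
k = 25 + 10 * 0.462962963 = 29.62962963
Then, compute burden:
B = k * D / 1000 = 29.62962963 * 200 / 1000
= 5925.925926 / 1000
= 5.9259 m


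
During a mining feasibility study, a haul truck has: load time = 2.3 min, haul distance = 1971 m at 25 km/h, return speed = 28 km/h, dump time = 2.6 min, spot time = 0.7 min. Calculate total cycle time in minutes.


14.554 min

Convert haul speed to m/min: 25 * 1000/60 = 416.6666667 m/min
Haul time = 1971 / 416.6666667 = 4.7304 min
Convert return speed to m/min: 28 * 1000/60 = 466.6666667 m/min
Return time = 1971 / 466.6666667 = 4.223571429 min
Total cycle time:
= 2.3 + 4.7304 + 2.6 + 4.223571429 + 0.7
= 14.554 min


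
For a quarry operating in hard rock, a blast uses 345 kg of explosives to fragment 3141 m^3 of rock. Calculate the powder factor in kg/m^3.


0.1098 kg/m^3

Powder factor = explosive mass / rock volume
= 345 / 3141
= 0.1098 kg/m^3


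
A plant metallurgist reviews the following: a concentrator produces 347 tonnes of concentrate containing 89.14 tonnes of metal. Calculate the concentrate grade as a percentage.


Grade = (metal in concentrate / concentrate mass) * 100
= (89.14 / 347) * 100
= 0.2568876081 * 100
= 25.6888%

25.6888%


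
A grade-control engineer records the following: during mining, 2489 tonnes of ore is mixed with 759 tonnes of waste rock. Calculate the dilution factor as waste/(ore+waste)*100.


23.3682%

Total material = ore + waste
= 2489 + 759 = 3248 tonnes
Dilution = waste / total * 100
= 759 / 3248 * 100
= 0.233682266 * 100
= 23.3682%


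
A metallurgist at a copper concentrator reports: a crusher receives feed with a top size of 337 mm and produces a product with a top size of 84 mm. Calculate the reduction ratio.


4.0119

Reduction ratio = feed size / product size
= 337 / 84
= 4.0119


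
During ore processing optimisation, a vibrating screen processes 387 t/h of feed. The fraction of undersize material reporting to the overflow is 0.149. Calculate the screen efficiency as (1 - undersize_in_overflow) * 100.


Screen efficiency = (1 - fraction of undersize in overflow) * 100
= (1 - 0.149) * 100
= 0.851 * 100
= 85.1%

85.1%


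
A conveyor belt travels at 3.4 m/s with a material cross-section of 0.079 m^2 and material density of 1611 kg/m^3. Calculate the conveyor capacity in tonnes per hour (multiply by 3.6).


Volumetric flow = speed * area
= 3.4 * 0.079 = 0.2686 m^3/s
Mass flow = volumetric * density
= 0.2686 * 1611 = 432.7146 kg/s
Convert to t/h: multiply by 3.6
Capacity = 432.7146 * 3.6
= 1557.7726 t/h

1557.7726 t/h


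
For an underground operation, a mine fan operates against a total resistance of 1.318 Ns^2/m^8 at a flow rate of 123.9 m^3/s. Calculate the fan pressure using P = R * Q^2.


Compute Q^2:
Q^2 = 123.9^2 = 15351.21
Compute pressure:
P = R * Q^2 = 1.318 * 15351.21
= 20232.8948 Pa

20232.8948 Pa


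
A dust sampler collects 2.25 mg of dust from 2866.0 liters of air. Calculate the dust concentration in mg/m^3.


0.7851 mg/m^3

Convert liters to m^3: 1 m^3 = 1000 L
Concentration = mass / volume * 1000
= 2.25 / 2866.0 * 1000
= 0.0007850662945 * 1000
= 0.7851 mg/m^3


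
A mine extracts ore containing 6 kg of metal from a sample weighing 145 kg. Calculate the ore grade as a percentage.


4.1379%

Ore grade = (metal mass / ore mass) * 100
= (6 / 145) * 100
= 0.04137931034 * 100
= 4.1379%


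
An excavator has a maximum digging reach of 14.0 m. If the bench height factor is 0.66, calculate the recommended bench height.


9.24 m

Bench height = reach * factor
= 14.0 * 0.66
= 9.24 m


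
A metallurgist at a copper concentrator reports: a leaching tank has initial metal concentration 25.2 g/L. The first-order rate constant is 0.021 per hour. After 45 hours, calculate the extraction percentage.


61.132%

Compute the exponent:
-k * t = -0.021 * 45 = -0.945
Remaining concentration:
C = 25.2 * exp(-0.945)
= 25.2 * 0.3886795709
= 9.794725187 g/L
Extracted = 25.2 - 9.794725187 = 15.40527481 g/L
Extraction % = 15.40527481 / 25.2 * 100
= 61.132%


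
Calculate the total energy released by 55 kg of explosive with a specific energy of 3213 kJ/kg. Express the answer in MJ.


176.715 MJ

Energy = mass * specific_energy / 1000
= 55 * 3213 / 1000
= 176715 / 1000
= 176.715 MJ


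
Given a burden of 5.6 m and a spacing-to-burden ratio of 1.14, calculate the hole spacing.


Spacing = burden * ratio
= 5.6 * 1.14
= 6.384 m

6.384 m


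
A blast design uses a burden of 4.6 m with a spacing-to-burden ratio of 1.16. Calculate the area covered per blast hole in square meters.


24.5456 m^2

First, find the spacing:
Spacing = burden * ratio = 4.6 * 1.16
= 5.336 m
Then, calculate the area:
Area = burden * spacing = 4.6 * 5.336
= 24.5456 m^2


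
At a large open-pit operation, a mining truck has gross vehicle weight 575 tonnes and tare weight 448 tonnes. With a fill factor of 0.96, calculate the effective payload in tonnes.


121.92 tonnes

Maximum payload = gross - tare
= 575 - 448 = 127 tonnes
Effective payload = max payload * fill factor
= 127 * 0.96
= 121.92 tonnes


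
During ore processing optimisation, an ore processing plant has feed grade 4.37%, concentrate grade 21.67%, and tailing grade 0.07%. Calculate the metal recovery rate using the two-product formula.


Using the two-product formula:
R = 100 * c * (f - t) / (f * (c - t))
Numerator = 100 * 21.67 * (4.37 - 0.07)
= 100 * 21.67 * 4.3
= 9318.1
Denominator = 4.37 * (21.67 - 0.07)
= 4.37 * 21.6
= 94.392
R = 9318.1 / 94.392
= 98.7171%

98.7171%


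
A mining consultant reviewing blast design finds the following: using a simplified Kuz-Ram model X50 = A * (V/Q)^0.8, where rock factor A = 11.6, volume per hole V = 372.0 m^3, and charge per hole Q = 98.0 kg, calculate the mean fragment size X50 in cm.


Compute V/Q:
V/Q = 372.0 / 98.0 = 3.795918367
Raise to the power 0.8:
(V/Q)^0.8 = 3.795918367^0.8 = 2.907056626
Multiply by A:
X50 = 11.6 * 2.907056626
= 33.7219 cm

33.7219 cm


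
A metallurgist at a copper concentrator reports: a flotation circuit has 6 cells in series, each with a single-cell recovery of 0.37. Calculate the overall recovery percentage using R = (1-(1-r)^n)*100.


Complement of single-cell recovery:
1 - r = 1 - 0.37 = 0.63
Raise to power n:
(1 - r)^6 = 0.63^6 = 0.06252350221
Overall recovery:
R = (1 - 0.06252350221) * 100
= 93.7476%

93.7476%


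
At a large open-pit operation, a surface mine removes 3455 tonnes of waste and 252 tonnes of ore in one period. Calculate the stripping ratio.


Stripping ratio = waste tonnage / ore tonnage
= 3455 / 252
= 13.7103

13.7103


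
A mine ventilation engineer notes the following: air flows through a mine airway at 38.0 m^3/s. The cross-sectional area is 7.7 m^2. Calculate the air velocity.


4.9351 m/s

Velocity = flow rate / cross-sectional area
= 38.0 / 7.7
= 4.9351 m/s


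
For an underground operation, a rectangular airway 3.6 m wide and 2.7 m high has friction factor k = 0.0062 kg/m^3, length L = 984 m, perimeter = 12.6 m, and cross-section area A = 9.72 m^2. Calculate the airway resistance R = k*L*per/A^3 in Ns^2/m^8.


0.0837 Ns^2/m^8

Compute the numerator:
k * L * per = 0.0062 * 984 * 12.6
= 76.87008
Compute the denominator:
A^3 = 9.72^3 = 918.330048
Resistance:
R = 76.87008 / 918.330048
= 0.0837 Ns^2/m^8


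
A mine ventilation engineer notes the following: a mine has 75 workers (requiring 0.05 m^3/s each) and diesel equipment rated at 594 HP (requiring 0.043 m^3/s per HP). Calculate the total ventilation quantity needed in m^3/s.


29.292 m^3/s

Airflow for workers:
Q_people = 75 * 0.05 = 3.75 m^3/s
Airflow for diesel equipment:
Q_diesel = 594 * 0.043 = 25.542 m^3/s
Total ventilation:
Q_total = 3.75 + 25.542
= 29.292 m^3/s


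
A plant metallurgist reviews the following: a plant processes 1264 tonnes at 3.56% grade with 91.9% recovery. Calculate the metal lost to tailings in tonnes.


Total metal in feed:
= 1264 * 3.56 / 100 = 44.9984 tonnes
Metal recovered:
= 44.9984 * 91.9 / 100 = 41.3535296 tonnes
Metal lost to tailings:
= 44.9984 - 41.3535296
= 3.6449 tonnes

3.6449 tonnes


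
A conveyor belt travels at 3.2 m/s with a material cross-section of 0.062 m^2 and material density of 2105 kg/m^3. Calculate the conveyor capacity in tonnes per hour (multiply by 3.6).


Volumetric flow = speed * area
= 3.2 * 0.062 = 0.1984 m^3/s
Mass flow = volumetric * density
= 0.1984 * 2105 = 417.632 kg/s
Convert to t/h: multiply by 3.6
Capacity = 417.632 * 3.6
= 1503.4752 t/h

1503.4752 t/h


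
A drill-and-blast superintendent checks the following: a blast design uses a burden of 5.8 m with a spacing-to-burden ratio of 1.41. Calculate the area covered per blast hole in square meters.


47.4324 m^2

First, find the spacing:
Spacing = burden * ratio = 5.8 * 1.41
= 8.178 m
Then, calculate the area:
Area = burden * spacing = 5.8 * 8.178
= 47.4324 m^2
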